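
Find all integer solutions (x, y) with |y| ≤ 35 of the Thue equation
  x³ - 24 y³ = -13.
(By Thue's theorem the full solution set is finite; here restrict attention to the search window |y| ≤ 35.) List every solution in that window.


The equation is x³ - 24y³ = -13. For fixed y, x³ = 24·y³ − 13, so a solution requires the RHS to be a perfect cube.
Strategy: iterate y from -35 to 35, compute RHS = 24·y³ − 13, and check whether it is a (positive or negative) perfect cube.
Check small values of y:
  y = 0: RHS = -13 is not a perfect cube.
  y = 1: RHS = 11 is not a perfect cube.
  y = -1: RHS = -37 is not a perfect cube.
  y = 2: RHS = 179 is not a perfect cube.
  y = -2: RHS = -205 is not a perfect cube.
  y = 3: RHS = 635 is not a perfect cube.
  y = -3: RHS = -661 is not a perfect cube.
Continuing the search up to |y| = 35 finds no solutions either.
No (x, y) in the scanned range satisfies the equation.

No integer solutions with |y| ≤ 35.


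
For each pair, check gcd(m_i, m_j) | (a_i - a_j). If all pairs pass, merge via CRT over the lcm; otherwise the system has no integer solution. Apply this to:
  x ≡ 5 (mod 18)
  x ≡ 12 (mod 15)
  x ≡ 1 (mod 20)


Moduli 18, 15, 20 are not pairwise coprime, so CRT works modulo lcm(m_i) when all pairwise compatibility conditions hold.
Pairwise compatibility: gcd(m_i, m_j) must divide a_i - a_j for every pair.
Merge one congruence at a time:
  Start: x ≡ 5 (mod 18).
  Combine with x ≡ 12 (mod 15): gcd(18, 15) = 3, and 12 - 5 = 7 is NOT divisible by 3.
    ⇒ system is inconsistent (no integer solution).

No solution (the system is inconsistent).


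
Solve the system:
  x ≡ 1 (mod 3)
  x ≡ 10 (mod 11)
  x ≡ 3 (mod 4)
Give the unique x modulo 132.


Moduli 3, 11, 4 are pairwise coprime; by CRT there is a unique solution modulo M = 3 · 11 · 4 = 132.
Solve pairwise, accumulating the modulus:
  Start with x ≡ 1 (mod 3).
  Combine with x ≡ 10 (mod 11): since gcd(3, 11) = 1, we get a unique residue mod 33.
    Write x = 1 + 3·t and substitute into x ≡ 10 (mod 11): 3·t ≡ 10 − 1 = 9 (mod 11).
    The inverse of 3 mod 11 is 4 (since 3·4 = 12 = 1·11 + 1), so t ≡ 4·9 = 36 ≡ 3 (mod 11).
    Then x = 1 + 3·3 = 10, valid modulo lcm(3, 11) = 33: x ≡ 10 (mod 33).
  Combine with x ≡ 3 (mod 4): since gcd(33, 4) = 1, we get a unique residue mod 132.
    Write x = 10 + 33·t and substitute into x ≡ 3 (mod 4): 33·t ≡ 3 − 10 = -7 (mod 4).
    Reduce coefficients mod 4: 1·t ≡ 1 (mod 4).
    So t ≡ 1 (mod 4).
    Then x = 10 + 33·1 = 43, valid modulo lcm(33, 4) = 132: x ≡ 43 (mod 132).
Verify: 43 mod 3 = 1 ✓, 43 mod 11 = 10 ✓, 43 mod 4 = 3 ✓.

x ≡ 43 (mod 132).


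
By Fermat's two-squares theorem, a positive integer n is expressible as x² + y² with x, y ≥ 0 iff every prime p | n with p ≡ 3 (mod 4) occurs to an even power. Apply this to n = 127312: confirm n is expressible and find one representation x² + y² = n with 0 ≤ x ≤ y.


Step 1: Factor n = 127312 = 2^4 · 73 · 109.
Step 2: Check the mod-4 condition on each prime factor: 2 = 2 (special); 73 ≡ 1 (mod 4), exponent 1; 109 ≡ 1 (mod 4), exponent 1.
All primes ≡ 3 (mod 4) appear to even exponent (or don't appear), so by the two-squares theorem n IS expressible as a sum of two squares.
Step 3: Build a representation. Group n = k² · m with k = 4 and m = 73 · 109 = 7957 (a product of primes ≡ 1 (mod 4)); a representation of m scales to one of n via (k·x)² + (k·y)² = k²(x² + y²). Each prime p ≡ 1 (mod 4) is itself a sum of two squares; find a² by testing p − a² for a perfect square:
  73: 73 − 1² = 72, 73 − 2² = 69, 73 − 3² = 64 = 8² ⇒ 73 = 3² + 8².
  109: 109 − 1² = 108, 109 − 2² = 105, 109 − 3² = 100 = 10² ⇒ 109 = 3² + 10².
  Combine using the Brahmagupta–Fibonacci identity (a² + b²)(c² + d²) = (ac − bd)² + (ad + bc)² = (ac + bd)² + (ad − bc)²:
  73 · 109 = 7957: from (3² + 8²)(3² + 10²), take (3·3 − 8·10, 3·10 + 8·3) = (9 − 80, 30 + 24) = (-71, 54); dropping signs (only squares matter) gives (71, 54); check 71² + 54² = 5041 + 2916 = 7957 ✓.
  Scale by k = 4: (4·71, 4·54) = (284, 216).
Step 4: Order so x ≤ y and verify: 216² + 284² = 46656 + 80656 = 127312 = n. ✓

n = 127312 = 216² + 284² (one valid representation with x ≤ y).


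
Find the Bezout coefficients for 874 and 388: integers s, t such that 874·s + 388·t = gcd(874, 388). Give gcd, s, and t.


Euclidean algorithm on (874, 388) — divide until remainder is 0:
  874 = 2 · 388 + 98
  388 = 3 · 98 + 94
  98 = 1 · 94 + 4
  94 = 23 · 4 + 2
  4 = 2 · 2 + 0
gcd(874, 388) = 2.
Track Bezout coefficients alongside the remainders: start with r₀ = 874 = a·1 + b·0 (s = 1, t = 0) and r₁ = 388 = a·0 + b·1 (s = 0, t = 1); each new remainder r_{k+1} = r_{k-1} − q_k·r_k inherits s_{k+1} = s_{k-1} − q_k·s_k, t_{k+1} = t_{k-1} − q_k·t_k, so r_k = a·s_k + b·t_k at every step:
  q = 2: r = 98, s = 1 − 2·0 = 1, t = 0 − 2·1 = -2  (check: 874·1 + 388·(-2) = 98)
  q = 3: r = 94, s = 0 − 3·1 = -3, t = 1 − 3·(-2) = 7  (check: 874·(-3) + 388·7 = 94)
  q = 1: r = 4, s = 1 − 1·(-3) = 4, t = -2 − 1·7 = -9  (check: 874·4 + 388·(-9) = 4)
  q = 23: r = 2, s = -3 − 23·4 = -95, t = 7 − 23·(-9) = 214  (check: 874·(-95) + 388·214 = 2)
The row with r = 2 (the gcd) gives the Bezout coefficients s = -95, t = 214.
Result: 874 · (-95) + 388 · (214) = 2.

gcd(874, 388) = 2; s = -95, t = 214 (check: 874·(-95) + 388·214 = 2).


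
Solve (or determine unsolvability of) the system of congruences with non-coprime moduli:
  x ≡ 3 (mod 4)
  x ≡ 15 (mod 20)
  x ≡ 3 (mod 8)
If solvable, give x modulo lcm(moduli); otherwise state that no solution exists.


Moduli 4, 20, 8 are not pairwise coprime, so CRT works modulo lcm(m_i) when all pairwise compatibility conditions hold.
Pairwise compatibility: gcd(m_i, m_j) must divide a_i - a_j for every pair.
Merge one congruence at a time:
  Start: x ≡ 3 (mod 4).
  Combine with x ≡ 15 (mod 20): gcd(4, 20) = 4; 15 - 3 = 12, which IS divisible by 4, so compatible.
    Write x = 3 + 4·t and substitute into x ≡ 15 (mod 20): 4·t ≡ 15 − 3 = 12 (mod 20).
    Divide the congruence (and modulus) by g = 4: 1·t ≡ 3 (mod 5).
    So t ≡ 3 (mod 5).
    Then x = 3 + 4·3 = 15, valid modulo lcm(4, 20) = 20: x ≡ 15 (mod 20).
  Combine with x ≡ 3 (mod 8): gcd(20, 8) = 4; 3 - 15 = -12, which IS divisible by 4, so compatible.
    Write x = 15 + 20·t and substitute into x ≡ 3 (mod 8): 20·t ≡ 3 − 15 = -12 (mod 8).
    Divide the congruence (and modulus) by g = 4: 5·t ≡ -3 (mod 2).
    Reduce coefficients mod 2: 1·t ≡ 1 (mod 2).
    So t ≡ 1 (mod 2).
    Then x = 15 + 20·1 = 35, valid modulo lcm(20, 8) = 40: x ≡ 35 (mod 40).
Verify: 35 mod 4 = 3, 35 mod 20 = 15, 35 mod 8 = 3.

x ≡ 35 (mod 40).


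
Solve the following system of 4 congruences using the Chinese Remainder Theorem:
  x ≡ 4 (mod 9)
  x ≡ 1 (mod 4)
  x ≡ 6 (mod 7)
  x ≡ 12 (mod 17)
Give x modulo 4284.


Product of moduli M = 9 · 4 · 7 · 17 = 4284.
Merge one congruence at a time:
  Start: x ≡ 4 (mod 9).
  Combine with x ≡ 1 (mod 4); new modulus lcm = 36.
    Write x = 4 + 9·t and substitute into x ≡ 1 (mod 4): 9·t ≡ 1 − 4 = -3 (mod 4).
    Reduce coefficients mod 4: 1·t ≡ 1 (mod 4).
    So t ≡ 1 (mod 4).
    Then x = 4 + 9·1 = 13, valid modulo lcm(9, 4) = 36: x ≡ 13 (mod 36).
  Combine with x ≡ 6 (mod 7); new modulus lcm = 252.
    Write x = 13 + 36·t and substitute into x ≡ 6 (mod 7): 36·t ≡ 6 − 13 = -7 (mod 7).
    Reduce coefficients mod 7: 1·t ≡ 0 (mod 7).
    So t ≡ 0 (mod 7).
    Then x = 13 + 36·0 = 13, valid modulo lcm(36, 7) = 252: x ≡ 13 (mod 252).
  Combine with x ≡ 12 (mod 17); new modulus lcm = 4284.
    Write x = 13 + 252·t and substitute into x ≡ 12 (mod 17): 252·t ≡ 12 − 13 = -1 (mod 17).
    Reduce coefficients mod 17: 14·t ≡ 16 (mod 17).
    The inverse of 14 mod 17 is 11 (since 14·11 = 154 = 9·17 + 1), so t ≡ 11·16 = 176 ≡ 6 (mod 17).
    Then x = 13 + 252·6 = 1525, valid modulo lcm(252, 17) = 4284: x ≡ 1525 (mod 4284).
Verify against each original: 1525 mod 9 = 4, 1525 mod 4 = 1, 1525 mod 7 = 6, 1525 mod 17 = 12.

x ≡ 1525 (mod 4284).


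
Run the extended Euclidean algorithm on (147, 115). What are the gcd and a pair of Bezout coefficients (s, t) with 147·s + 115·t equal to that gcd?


Euclidean algorithm on (147, 115) — divide until remainder is 0:
  147 = 1 · 115 + 32
  115 = 3 · 32 + 19
  32 = 1 · 19 + 13
  19 = 1 · 13 + 6
  13 = 2 · 6 + 1
  6 = 6 · 1 + 0
gcd(147, 115) = 1.
Track Bezout coefficients alongside the remainders: start with r₀ = 147 = a·1 + b·0 (s = 1, t = 0) and r₁ = 115 = a·0 + b·1 (s = 0, t = 1); each new remainder r_{k+1} = r_{k-1} − q_k·r_k inherits s_{k+1} = s_{k-1} − q_k·s_k, t_{k+1} = t_{k-1} − q_k·t_k, so r_k = a·s_k + b·t_k at every step:
  q = 1: r = 32, s = 1 − 1·0 = 1, t = 0 − 1·1 = -1  (check: 147·1 + 115·(-1) = 32)
  q = 3: r = 19, s = 0 − 3·1 = -3, t = 1 − 3·(-1) = 4  (check: 147·(-3) + 115·4 = 19)
  q = 1: r = 13, s = 1 − 1·(-3) = 4, t = -1 − 1·4 = -5  (check: 147·4 + 115·(-5) = 13)
  q = 1: r = 6, s = -3 − 1·4 = -7, t = 4 − 1·(-5) = 9  (check: 147·(-7) + 115·9 = 6)
  q = 2: r = 1, s = 4 − 2·(-7) = 18, t = -5 − 2·9 = -23  (check: 147·18 + 115·(-23) = 1)
The row with r = 1 (the gcd) gives the Bezout coefficients s = 18, t = -23.
Result: 147 · (18) + 115 · (-23) = 1.

gcd(147, 115) = 1; s = 18, t = -23 (check: 147·18 + 115·(-23) = 1).


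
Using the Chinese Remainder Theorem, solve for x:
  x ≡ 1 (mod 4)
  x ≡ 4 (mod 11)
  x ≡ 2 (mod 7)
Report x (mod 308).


Moduli 4, 11, 7 are pairwise coprime; by CRT there is a unique solution modulo M = 4 · 11 · 7 = 308.
Solve pairwise, accumulating the modulus:
  Start with x ≡ 1 (mod 4).
  Combine with x ≡ 4 (mod 11): since gcd(4, 11) = 1, we get a unique residue mod 44.
    Write x = 1 + 4·t and substitute into x ≡ 4 (mod 11): 4·t ≡ 4 − 1 = 3 (mod 11).
    The inverse of 4 mod 11 is 3 (since 4·3 = 12 = 1·11 + 1), so t ≡ 3·3 = 9 ≡ 9 (mod 11).
    Then x = 1 + 4·9 = 37, valid modulo lcm(4, 11) = 44: x ≡ 37 (mod 44).
  Combine with x ≡ 2 (mod 7): since gcd(44, 7) = 1, we get a unique residue mod 308.
    Write x = 37 + 44·t and substitute into x ≡ 2 (mod 7): 44·t ≡ 2 − 37 = -35 (mod 7).
    Reduce coefficients mod 7: 2·t ≡ 0 (mod 7).
    The inverse of 2 mod 7 is 4 (since 2·4 = 8 = 1·7 + 1), so t ≡ 4·0 = 0 ≡ 0 (mod 7).
    Then x = 37 + 44·0 = 37, valid modulo lcm(44, 7) = 308: x ≡ 37 (mod 308).
Verify: 37 mod 4 = 1 ✓, 37 mod 11 = 4 ✓, 37 mod 7 = 2 ✓.

x ≡ 37 (mod 308).


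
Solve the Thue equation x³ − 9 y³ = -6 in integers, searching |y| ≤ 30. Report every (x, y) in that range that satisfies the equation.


The equation is x³ - 9y³ = -6. For fixed y, x³ = 9·y³ − 6, so a solution requires the RHS to be a perfect cube.
Strategy: iterate y from -30 to 30, compute RHS = 9·y³ − 6, and check whether it is a (positive or negative) perfect cube.
Check small values of y:
  y = 0: RHS = -6 is not a perfect cube.
  y = 1: RHS = 3 is not a perfect cube.
  y = -1: RHS = -15 is not a perfect cube.
  y = 2: RHS = 66 is not a perfect cube.
  y = -2: RHS = -78 is not a perfect cube.
  y = 3: RHS = 237 is not a perfect cube.
  y = -3: RHS = -249 is not a perfect cube.
Continuing the search up to |y| = 30 finds no solutions either.
No (x, y) in the scanned range satisfies the equation.

No integer solutions with |y| ≤ 30.


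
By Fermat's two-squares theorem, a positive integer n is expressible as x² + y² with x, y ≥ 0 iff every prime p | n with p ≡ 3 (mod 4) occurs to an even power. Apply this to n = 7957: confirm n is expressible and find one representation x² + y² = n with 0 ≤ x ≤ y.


Step 1: Factor n = 7957 = 73 · 109.
Step 2: Check the mod-4 condition on each prime factor: 73 ≡ 1 (mod 4), exponent 1; 109 ≡ 1 (mod 4), exponent 1.
All primes ≡ 3 (mod 4) appear to even exponent (or don't appear), so by the two-squares theorem n IS expressible as a sum of two squares.
Step 3: Build a representation. Here n = 73 · 109 is a product of primes ≡ 1 (mod 4). Each prime p ≡ 1 (mod 4) is itself a sum of two squares; find a² by testing p − a² for a perfect square:
  73: 73 − 1² = 72, 73 − 2² = 69, 73 − 3² = 64 = 8² ⇒ 73 = 3² + 8².
  109: 109 − 1² = 108, 109 − 2² = 105, 109 − 3² = 100 = 10² ⇒ 109 = 3² + 10².
  Combine using the Brahmagupta–Fibonacci identity (a² + b²)(c² + d²) = (ac − bd)² + (ad + bc)² = (ac + bd)² + (ad − bc)²:
  73 · 109 = 7957: from (3² + 8²)(3² + 10²), take (3·3 − 8·10, 3·10 + 8·3) = (9 − 80, 30 + 24) = (-71, 54); dropping signs (only squares matter) gives (71, 54); check 71² + 54² = 5041 + 2916 = 7957 ✓.
Step 4: Order so x ≤ y and verify: 54² + 71² = 2916 + 5041 = 7957 = n. ✓

n = 7957 = 54² + 71² (one valid representation with x ≤ y).


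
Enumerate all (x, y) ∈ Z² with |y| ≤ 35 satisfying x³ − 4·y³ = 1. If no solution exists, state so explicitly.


The equation is x³ - 4y³ = 1. For fixed y, x³ = 4·y³ + 1, so a solution requires the RHS to be a perfect cube.
Strategy: iterate y from -35 to 35, compute RHS = 4·y³ + 1, and check whether it is a (positive or negative) perfect cube.
Check small values of y:
  y = 0: RHS = 1 = (1)³ ⇒ x = 1 works.
  y = 1: RHS = 5 is not a perfect cube.
  y = -1: RHS = -3 is not a perfect cube.
  y = 2: RHS = 33 is not a perfect cube.
  y = -2: RHS = -31 is not a perfect cube.
  y = 3: RHS = 109 is not a perfect cube.
  y = -3: RHS = -107 is not a perfect cube.
Continuing the search up to |y| = 35 finds no further solutions beyond those listed.
Collected solutions: (1, 0).

Solutions (with |y| ≤ 35): (1, 0).


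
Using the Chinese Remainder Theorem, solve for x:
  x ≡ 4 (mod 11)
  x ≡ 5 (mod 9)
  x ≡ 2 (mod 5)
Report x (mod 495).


Moduli 11, 9, 5 are pairwise coprime; by CRT there is a unique solution modulo M = 11 · 9 · 5 = 495.
Solve pairwise, accumulating the modulus:
  Start with x ≡ 4 (mod 11).
  Combine with x ≡ 5 (mod 9): since gcd(11, 9) = 1, we get a unique residue mod 99.
    Write x = 4 + 11·t and substitute into x ≡ 5 (mod 9): 11·t ≡ 5 − 4 = 1 (mod 9).
    Reduce coefficients mod 9: 2·t ≡ 1 (mod 9).
    The inverse of 2 mod 9 is 5 (since 2·5 = 10 = 1·9 + 1), so t ≡ 5·1 = 5 ≡ 5 (mod 9).
    Then x = 4 + 11·5 = 59, valid modulo lcm(11, 9) = 99: x ≡ 59 (mod 99).
  Combine with x ≡ 2 (mod 5): since gcd(99, 5) = 1, we get a unique residue mod 495.
    Write x = 59 + 99·t and substitute into x ≡ 2 (mod 5): 99·t ≡ 2 − 59 = -57 (mod 5).
    Reduce coefficients mod 5: 4·t ≡ 3 (mod 5).
    The inverse of 4 mod 5 is 4 (since 4·4 = 16 = 3·5 + 1), so t ≡ 4·3 = 12 ≡ 2 (mod 5).
    Then x = 59 + 99·2 = 257, valid modulo lcm(99, 5) = 495: x ≡ 257 (mod 495).
Verify: 257 mod 11 = 4 ✓, 257 mod 9 = 5 ✓, 257 mod 5 = 2 ✓.

x ≡ 257 (mod 495).


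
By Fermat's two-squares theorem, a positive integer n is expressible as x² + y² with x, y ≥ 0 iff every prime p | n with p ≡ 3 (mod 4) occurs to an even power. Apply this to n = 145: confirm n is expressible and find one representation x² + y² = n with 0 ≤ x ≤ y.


Step 1: Factor n = 145 = 5 · 29.
Step 2: Check the mod-4 condition on each prime factor: 5 ≡ 1 (mod 4), exponent 1; 29 ≡ 1 (mod 4), exponent 1.
All primes ≡ 3 (mod 4) appear to even exponent (or don't appear), so by the two-squares theorem n IS expressible as a sum of two squares.
Step 3: Build a representation. Here n = 5 · 29 is a product of primes ≡ 1 (mod 4). Each prime p ≡ 1 (mod 4) is itself a sum of two squares; find a² by testing p − a² for a perfect square:
  5: 5 − 1² = 4 = 2² ⇒ 5 = 1² + 2².
  29: 29 − 1² = 28, 29 − 2² = 25 = 5² ⇒ 29 = 2² + 5².
  Combine using the Brahmagupta–Fibonacci identity (a² + b²)(c² + d²) = (ac − bd)² + (ad + bc)² = (ac + bd)² + (ad − bc)²:
  5 · 29 = 145: from (1² + 2²)(2² + 5²), take (1·2 − 2·5, 1·5 + 2·2) = (2 − 10, 5 + 4) = (-8, 9); dropping signs (only squares matter) gives (8, 9); check 8² + 9² = 64 + 81 = 145 ✓.
Step 4: Order so x ≤ y and verify: 8² + 9² = 64 + 81 = 145 = n. ✓

n = 145 = 8² + 9² (one valid representation with x ≤ y).


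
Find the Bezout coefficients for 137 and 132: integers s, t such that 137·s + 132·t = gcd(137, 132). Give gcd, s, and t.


Euclidean algorithm on (137, 132) — divide until remainder is 0:
  137 = 1 · 132 + 5
  132 = 26 · 5 + 2
  5 = 2 · 2 + 1
  2 = 2 · 1 + 0
gcd(137, 132) = 1.
Track Bezout coefficients alongside the remainders: start with r₀ = 137 = a·1 + b·0 (s = 1, t = 0) and r₁ = 132 = a·0 + b·1 (s = 0, t = 1); each new remainder r_{k+1} = r_{k-1} − q_k·r_k inherits s_{k+1} = s_{k-1} − q_k·s_k, t_{k+1} = t_{k-1} − q_k·t_k, so r_k = a·s_k + b·t_k at every step:
  q = 1: r = 5, s = 1 − 1·0 = 1, t = 0 − 1·1 = -1  (check: 137·1 + 132·(-1) = 5)
  q = 26: r = 2, s = 0 − 26·1 = -26, t = 1 − 26·(-1) = 27  (check: 137·(-26) + 132·27 = 2)
  q = 2: r = 1, s = 1 − 2·(-26) = 53, t = -1 − 2·27 = -55  (check: 137·53 + 132·(-55) = 1)
The row with r = 1 (the gcd) gives the Bezout coefficients s = 53, t = -55.
Result: 137 · (53) + 132 · (-55) = 1.

gcd(137, 132) = 1; s = 53, t = -55 (check: 137·53 + 132·(-55) = 1).


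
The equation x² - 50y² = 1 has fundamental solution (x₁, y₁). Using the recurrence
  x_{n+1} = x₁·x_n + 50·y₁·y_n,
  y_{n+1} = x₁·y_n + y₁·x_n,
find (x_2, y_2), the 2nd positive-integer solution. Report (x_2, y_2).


Step 1: Find the fundamental solution (x₁, y₁) of x² - 50y² = 1.
  Expand √50 as a continued fraction. a₀ = ⌊√50⌋ = 7; iterate m_{k+1} = d_k·a_k − m_k, d_{k+1} = (50 − m_{k+1}²)/d_k, a_{k+1} = ⌊(a₀ + m_{k+1})/d_{k+1}⌋ (starting m₀ = 0, d₀ = 1), with convergents p_k = a_k·p_{k-1} + p_{k-2}, q_k = a_k·q_{k-1} + q_{k-2} (p₋₁ = 1, q₋₁ = 0):
  k = 0: a₀ = 7; p₀/q₀ = 7/1; p₀² − 50·q₀² = 49 − 50 = -1.
  k = 1: m = 7, d = 1, a = ⌊(7 + 7)/1⌋ = 14; p/q = (14·7 + 1)/(14·1 + 0) = 99/14; p² − 50·q² = 9801 − 9800 = 1.
  The first convergent with p² − 50·q² = 1 gives the fundamental solution (x₁, y₁) = (99, 14).
Step 2: Apply the recurrence (x_{n+1}, y_{n+1}) = (x₁x_n + 50y₁y_n, x₁y_n + y₁x_n) repeatedly.
  From (x_1, y_1) = (99, 14): x_2 = 99·99 + 50·14·14 = 19601; y_2 = 99·14 + 14·99 = 2772.
Step 3: Verify x_2² - 50·y_2² = 384199201 - 384199200 = 1 (should be 1). ✓

(x_1, y_1) = (99, 14); (x_2, y_2) = (19601, 2772).


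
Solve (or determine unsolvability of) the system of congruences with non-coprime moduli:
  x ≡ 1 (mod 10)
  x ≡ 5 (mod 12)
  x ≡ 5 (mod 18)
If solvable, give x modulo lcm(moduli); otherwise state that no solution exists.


Moduli 10, 12, 18 are not pairwise coprime, so CRT works modulo lcm(m_i) when all pairwise compatibility conditions hold.
Pairwise compatibility: gcd(m_i, m_j) must divide a_i - a_j for every pair.
Merge one congruence at a time:
  Start: x ≡ 1 (mod 10).
  Combine with x ≡ 5 (mod 12): gcd(10, 12) = 2; 5 - 1 = 4, which IS divisible by 2, so compatible.
    Write x = 1 + 10·t and substitute into x ≡ 5 (mod 12): 10·t ≡ 5 − 1 = 4 (mod 12).
    Divide the congruence (and modulus) by g = 2: 5·t ≡ 2 (mod 6).
    The inverse of 5 mod 6 is 5 (since 5·5 = 25 = 4·6 + 1), so t ≡ 5·2 = 10 ≡ 4 (mod 6).
    Then x = 1 + 10·4 = 41, valid modulo lcm(10, 12) = 60: x ≡ 41 (mod 60).
  Combine with x ≡ 5 (mod 18): gcd(60, 18) = 6; 5 - 41 = -36, which IS divisible by 6, so compatible.
    Write x = 41 + 60·t and substitute into x ≡ 5 (mod 18): 60·t ≡ 5 − 41 = -36 (mod 18).
    Divide the congruence (and modulus) by g = 6: 10·t ≡ -6 (mod 3).
    Reduce coefficients mod 3: 1·t ≡ 0 (mod 3).
    So t ≡ 0 (mod 3).
    Then x = 41 + 60·0 = 41, valid modulo lcm(60, 18) = 180: x ≡ 41 (mod 180).
Verify: 41 mod 10 = 1, 41 mod 12 = 5, 41 mod 18 = 5.

x ≡ 41 (mod 180).


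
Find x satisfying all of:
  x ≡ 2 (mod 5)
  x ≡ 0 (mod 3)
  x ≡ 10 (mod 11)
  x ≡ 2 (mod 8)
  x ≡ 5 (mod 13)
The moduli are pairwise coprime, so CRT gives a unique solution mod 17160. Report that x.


Product of moduli M = 5 · 3 · 11 · 8 · 13 = 17160.
Merge one congruence at a time:
  Start: x ≡ 2 (mod 5).
  Combine with x ≡ 0 (mod 3); new modulus lcm = 15.
    Write x = 2 + 5·t and substitute into x ≡ 0 (mod 3): 5·t ≡ 0 − 2 = -2 (mod 3).
    Reduce coefficients mod 3: 2·t ≡ 1 (mod 3).
    The inverse of 2 mod 3 is 2 (since 2·2 = 4 = 1·3 + 1), so t ≡ 2·1 = 2 ≡ 2 (mod 3).
    Then x = 2 + 5·2 = 12, valid modulo lcm(5, 3) = 15: x ≡ 12 (mod 15).
  Combine with x ≡ 10 (mod 11); new modulus lcm = 165.
    Write x = 12 + 15·t and substitute into x ≡ 10 (mod 11): 15·t ≡ 10 − 12 = -2 (mod 11).
    Reduce coefficients mod 11: 4·t ≡ 9 (mod 11).
    The inverse of 4 mod 11 is 3 (since 4·3 = 12 = 1·11 + 1), so t ≡ 3·9 = 27 ≡ 5 (mod 11).
    Then x = 12 + 15·5 = 87, valid modulo lcm(15, 11) = 165: x ≡ 87 (mod 165).
  Combine with x ≡ 2 (mod 8); new modulus lcm = 1320.
    Write x = 87 + 165·t and substitute into x ≡ 2 (mod 8): 165·t ≡ 2 − 87 = -85 (mod 8).
    Reduce coefficients mod 8: 5·t ≡ 3 (mod 8).
    The inverse of 5 mod 8 is 5 (since 5·5 = 25 = 3·8 + 1), so t ≡ 5·3 = 15 ≡ 7 (mod 8).
    Then x = 87 + 165·7 = 1242, valid modulo lcm(165, 8) = 1320: x ≡ 1242 (mod 1320).
  Combine with x ≡ 5 (mod 13); new modulus lcm = 17160.
    Write x = 1242 + 1320·t and substitute into x ≡ 5 (mod 13): 1320·t ≡ 5 − 1242 = -1237 (mod 13).
    Reduce coefficients mod 13: 7·t ≡ 11 (mod 13).
    The inverse of 7 mod 13 is 2 (since 7·2 = 14 = 1·13 + 1), so t ≡ 2·11 = 22 ≡ 9 (mod 13).
    Then x = 1242 + 1320·9 = 13122, valid modulo lcm(1320, 13) = 17160: x ≡ 13122 (mod 17160).
Verify against each original: 13122 mod 5 = 2, 13122 mod 3 = 0, 13122 mod 11 = 10, 13122 mod 8 = 2, 13122 mod 13 = 5.

x ≡ 13122 (mod 17160).


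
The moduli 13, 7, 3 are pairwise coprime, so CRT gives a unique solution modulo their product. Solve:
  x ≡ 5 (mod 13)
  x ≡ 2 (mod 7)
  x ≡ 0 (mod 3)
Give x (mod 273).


Moduli 13, 7, 3 are pairwise coprime; by CRT there is a unique solution modulo M = 13 · 7 · 3 = 273.
Solve pairwise, accumulating the modulus:
  Start with x ≡ 5 (mod 13).
  Combine with x ≡ 2 (mod 7): since gcd(13, 7) = 1, we get a unique residue mod 91.
    Write x = 5 + 13·t and substitute into x ≡ 2 (mod 7): 13·t ≡ 2 − 5 = -3 (mod 7).
    Reduce coefficients mod 7: 6·t ≡ 4 (mod 7).
    The inverse of 6 mod 7 is 6 (since 6·6 = 36 = 5·7 + 1), so t ≡ 6·4 = 24 ≡ 3 (mod 7).
    Then x = 5 + 13·3 = 44, valid modulo lcm(13, 7) = 91: x ≡ 44 (mod 91).
  Combine with x ≡ 0 (mod 3): since gcd(91, 3) = 1, we get a unique residue mod 273.
    Write x = 44 + 91·t and substitute into x ≡ 0 (mod 3): 91·t ≡ 0 − 44 = -44 (mod 3).
    Reduce coefficients mod 3: 1·t ≡ 1 (mod 3).
    So t ≡ 1 (mod 3).
    Then x = 44 + 91·1 = 135, valid modulo lcm(91, 3) = 273: x ≡ 135 (mod 273).
Verify: 135 mod 13 = 5 ✓, 135 mod 7 = 2 ✓, 135 mod 3 = 0 ✓.

x ≡ 135 (mod 273).


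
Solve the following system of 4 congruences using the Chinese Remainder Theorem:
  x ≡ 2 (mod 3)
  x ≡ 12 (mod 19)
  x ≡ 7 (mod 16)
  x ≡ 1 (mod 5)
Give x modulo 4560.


Product of moduli M = 3 · 19 · 16 · 5 = 4560.
Merge one congruence at a time:
  Start: x ≡ 2 (mod 3).
  Combine with x ≡ 12 (mod 19); new modulus lcm = 57.
    Write x = 2 + 3·t and substitute into x ≡ 12 (mod 19): 3·t ≡ 12 − 2 = 10 (mod 19).
    The inverse of 3 mod 19 is 13 (since 3·13 = 39 = 2·19 + 1), so t ≡ 13·10 = 130 ≡ 16 (mod 19).
    Then x = 2 + 3·16 = 50, valid modulo lcm(3, 19) = 57: x ≡ 50 (mod 57).
  Combine with x ≡ 7 (mod 16); new modulus lcm = 912.
    Write x = 50 + 57·t and substitute into x ≡ 7 (mod 16): 57·t ≡ 7 − 50 = -43 (mod 16).
    Reduce coefficients mod 16: 9·t ≡ 5 (mod 16).
    The inverse of 9 mod 16 is 9 (since 9·9 = 81 = 5·16 + 1), so t ≡ 9·5 = 45 ≡ 13 (mod 16).
    Then x = 50 + 57·13 = 791, valid modulo lcm(57, 16) = 912: x ≡ 791 (mod 912).
  Combine with x ≡ 1 (mod 5); new modulus lcm = 4560.
    Write x = 791 + 912·t and substitute into x ≡ 1 (mod 5): 912·t ≡ 1 − 791 = -790 (mod 5).
    Reduce coefficients mod 5: 2·t ≡ 0 (mod 5).
    The inverse of 2 mod 5 is 3 (since 2·3 = 6 = 1·5 + 1), so t ≡ 3·0 = 0 ≡ 0 (mod 5).
    Then x = 791 + 912·0 = 791, valid modulo lcm(912, 5) = 4560: x ≡ 791 (mod 4560).
Verify against each original: 791 mod 3 = 2, 791 mod 19 = 12, 791 mod 16 = 7, 791 mod 5 = 1.

x ≡ 791 (mod 4560).


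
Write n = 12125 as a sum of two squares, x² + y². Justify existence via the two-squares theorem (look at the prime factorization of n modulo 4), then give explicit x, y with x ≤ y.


Step 1: Factor n = 12125 = 5^3 · 97.
Step 2: Check the mod-4 condition on each prime factor: 5 ≡ 1 (mod 4), exponent 3; 97 ≡ 1 (mod 4), exponent 1.
All primes ≡ 3 (mod 4) appear to even exponent (or don't appear), so by the two-squares theorem n IS expressible as a sum of two squares.
Step 3: Build a representation. Group n = k² · m with k = 5 and m = 5 · 97 = 485 (a product of primes ≡ 1 (mod 4)); a representation of m scales to one of n via (k·x)² + (k·y)² = k²(x² + y²). Each prime p ≡ 1 (mod 4) is itself a sum of two squares; find a² by testing p − a² for a perfect square:
  5: 5 − 1² = 4 = 2² ⇒ 5 = 1² + 2².
  97: 97 − 1² = 96, 97 − 2² = 93, 97 − 3² = 88, 97 − 4² = 81 = 9² ⇒ 97 = 4² + 9².
  Combine using the Brahmagupta–Fibonacci identity (a² + b²)(c² + d²) = (ac − bd)² + (ad + bc)² = (ac + bd)² + (ad − bc)²:
  5 · 97 = 485: from (1² + 2²)(4² + 9²), take (1·4 − 2·9, 1·9 + 2·4) = (4 − 18, 9 + 8) = (-14, 17); dropping signs (only squares matter) gives (14, 17); check 14² + 17² = 196 + 289 = 485 ✓.
  Scale by k = 5: (5·14, 5·17) = (70, 85).
Step 4: Order so x ≤ y and verify: 70² + 85² = 4900 + 7225 = 12125 = n. ✓

n = 12125 = 70² + 85² (one valid representation with x ≤ y).


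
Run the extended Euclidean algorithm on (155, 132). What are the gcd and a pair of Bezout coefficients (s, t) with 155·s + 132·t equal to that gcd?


Euclidean algorithm on (155, 132) — divide until remainder is 0:
  155 = 1 · 132 + 23
  132 = 5 · 23 + 17
  23 = 1 · 17 + 6
  17 = 2 · 6 + 5
  6 = 1 · 5 + 1
  5 = 5 · 1 + 0
gcd(155, 132) = 1.
Track Bezout coefficients alongside the remainders: start with r₀ = 155 = a·1 + b·0 (s = 1, t = 0) and r₁ = 132 = a·0 + b·1 (s = 0, t = 1); each new remainder r_{k+1} = r_{k-1} − q_k·r_k inherits s_{k+1} = s_{k-1} − q_k·s_k, t_{k+1} = t_{k-1} − q_k·t_k, so r_k = a·s_k + b·t_k at every step:
  q = 1: r = 23, s = 1 − 1·0 = 1, t = 0 − 1·1 = -1  (check: 155·1 + 132·(-1) = 23)
  q = 5: r = 17, s = 0 − 5·1 = -5, t = 1 − 5·(-1) = 6  (check: 155·(-5) + 132·6 = 17)
  q = 1: r = 6, s = 1 − 1·(-5) = 6, t = -1 − 1·6 = -7  (check: 155·6 + 132·(-7) = 6)
  q = 2: r = 5, s = -5 − 2·6 = -17, t = 6 − 2·(-7) = 20  (check: 155·(-17) + 132·20 = 5)
  q = 1: r = 1, s = 6 − 1·(-17) = 23, t = -7 − 1·20 = -27  (check: 155·23 + 132·(-27) = 1)
The row with r = 1 (the gcd) gives the Bezout coefficients s = 23, t = -27.
Result: 155 · (23) + 132 · (-27) = 1.

gcd(155, 132) = 1; s = 23, t = -27 (check: 155·23 + 132·(-27) = 1).


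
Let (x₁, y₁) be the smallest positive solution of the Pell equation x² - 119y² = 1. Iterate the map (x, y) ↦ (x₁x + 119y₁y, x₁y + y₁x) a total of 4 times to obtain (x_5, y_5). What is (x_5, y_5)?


Step 1: Find the fundamental solution (x₁, y₁) of x² - 119y² = 1.
  Expand √119 as a continued fraction. a₀ = ⌊√119⌋ = 10; iterate m_{k+1} = d_k·a_k − m_k, d_{k+1} = (119 − m_{k+1}²)/d_k, a_{k+1} = ⌊(a₀ + m_{k+1})/d_{k+1}⌋ (starting m₀ = 0, d₀ = 1), with convergents p_k = a_k·p_{k-1} + p_{k-2}, q_k = a_k·q_{k-1} + q_{k-2} (p₋₁ = 1, q₋₁ = 0):
  k = 0: a₀ = 10; p₀/q₀ = 10/1; p₀² − 119·q₀² = 100 − 119 = -19.
  k = 1: m = 10, d = 19, a = ⌊(10 + 10)/19⌋ = 1; p/q = (1·10 + 1)/(1·1 + 0) = 11/1; p² − 119·q² = 121 − 119 = 2.
  k = 2: m = 9, d = 2, a = ⌊(10 + 9)/2⌋ = 9; p/q = (9·11 + 10)/(9·1 + 1) = 109/10; p² − 119·q² = 11881 − 11900 = -19.
  k = 3: m = 9, d = 19, a = ⌊(10 + 9)/19⌋ = 1; p/q = (1·109 + 11)/(1·10 + 1) = 120/11; p² − 119·q² = 14400 − 14399 = 1.
  The first convergent with p² − 119·q² = 1 gives the fundamental solution (x₁, y₁) = (120, 11).
Step 2: Apply the recurrence (x_{n+1}, y_{n+1}) = (x₁x_n + 119y₁y_n, x₁y_n + y₁x_n) repeatedly.
  From (x_1, y_1) = (120, 11): x_2 = 120·120 + 119·11·11 = 28799; y_2 = 120·11 + 11·120 = 2640.
  From (x_2, y_2) = (28799, 2640): x_3 = 120·28799 + 119·11·2640 = 6911640; y_3 = 120·2640 + 11·28799 = 633589.
  From (x_3, y_3) = (6911640, 633589): x_4 = 120·6911640 + 119·11·633589 = 1658764801; y_4 = 120·633589 + 11·6911640 = 152058720.
  From (x_4, y_4) = (1658764801, 152058720): x_5 = 120·1658764801 + 119·11·152058720 = 398096640600; y_5 = 120·152058720 + 11·1658764801 = 36493459211.
Step 3: Verify x_5² - 119·y_5² = 158480935257005568360000 - 158480935257005568359999 = 1 (should be 1). ✓

(x_1, y_1) = (120, 11); (x_5, y_5) = (398096640600, 36493459211).


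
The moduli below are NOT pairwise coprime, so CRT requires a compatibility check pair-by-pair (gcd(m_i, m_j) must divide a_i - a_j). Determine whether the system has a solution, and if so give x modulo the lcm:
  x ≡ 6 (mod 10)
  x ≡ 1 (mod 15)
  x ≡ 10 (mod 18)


Moduli 10, 15, 18 are not pairwise coprime, so CRT works modulo lcm(m_i) when all pairwise compatibility conditions hold.
Pairwise compatibility: gcd(m_i, m_j) must divide a_i - a_j for every pair.
Merge one congruence at a time:
  Start: x ≡ 6 (mod 10).
  Combine with x ≡ 1 (mod 15): gcd(10, 15) = 5; 1 - 6 = -5, which IS divisible by 5, so compatible.
    Write x = 6 + 10·t and substitute into x ≡ 1 (mod 15): 10·t ≡ 1 − 6 = -5 (mod 15).
    Divide the congruence (and modulus) by g = 5: 2·t ≡ -1 (mod 3).
    Reduce coefficients mod 3: 2·t ≡ 2 (mod 3).
    The inverse of 2 mod 3 is 2 (since 2·2 = 4 = 1·3 + 1), so t ≡ 2·2 = 4 ≡ 1 (mod 3).
    Then x = 6 + 10·1 = 16, valid modulo lcm(10, 15) = 30: x ≡ 16 (mod 30).
  Combine with x ≡ 10 (mod 18): gcd(30, 18) = 6; 10 - 16 = -6, which IS divisible by 6, so compatible.
    Write x = 16 + 30·t and substitute into x ≡ 10 (mod 18): 30·t ≡ 10 − 16 = -6 (mod 18).
    Divide the congruence (and modulus) by g = 6: 5·t ≡ -1 (mod 3).
    Reduce coefficients mod 3: 2·t ≡ 2 (mod 3).
    The inverse of 2 mod 3 is 2 (since 2·2 = 4 = 1·3 + 1), so t ≡ 2·2 = 4 ≡ 1 (mod 3).
    Then x = 16 + 30·1 = 46, valid modulo lcm(30, 18) = 90: x ≡ 46 (mod 90).
Verify: 46 mod 10 = 6, 46 mod 15 = 1, 46 mod 18 = 10.

x ≡ 46 (mod 90).


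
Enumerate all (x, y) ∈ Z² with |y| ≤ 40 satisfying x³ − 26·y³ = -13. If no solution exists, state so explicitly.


The equation is x³ - 26y³ = -13. For fixed y, x³ = 26·y³ − 13, so a solution requires the RHS to be a perfect cube.
Strategy: iterate y from -40 to 40, compute RHS = 26·y³ − 13, and check whether it is a (positive or negative) perfect cube.
Check small values of y:
  y = 0: RHS = -13 is not a perfect cube.
  y = 1: RHS = 13 is not a perfect cube.
  y = -1: RHS = -39 is not a perfect cube.
  y = 2: RHS = 195 is not a perfect cube.
  y = -2: RHS = -221 is not a perfect cube.
  y = 3: RHS = 689 is not a perfect cube.
  y = -3: RHS = -715 is not a perfect cube.
Continuing the search up to |y| = 40 finds no solutions either.
No (x, y) in the scanned range satisfies the equation.

No integer solutions with |y| ≤ 40.


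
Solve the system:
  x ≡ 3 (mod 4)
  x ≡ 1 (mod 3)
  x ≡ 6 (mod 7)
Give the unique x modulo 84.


Moduli 4, 3, 7 are pairwise coprime; by CRT there is a unique solution modulo M = 4 · 3 · 7 = 84.
Solve pairwise, accumulating the modulus:
  Start with x ≡ 3 (mod 4).
  Combine with x ≡ 1 (mod 3): since gcd(4, 3) = 1, we get a unique residue mod 12.
    Write x = 3 + 4·t and substitute into x ≡ 1 (mod 3): 4·t ≡ 1 − 3 = -2 (mod 3).
    Reduce coefficients mod 3: 1·t ≡ 1 (mod 3).
    So t ≡ 1 (mod 3).
    Then x = 3 + 4·1 = 7, valid modulo lcm(4, 3) = 12: x ≡ 7 (mod 12).
  Combine with x ≡ 6 (mod 7): since gcd(12, 7) = 1, we get a unique residue mod 84.
    Write x = 7 + 12·t and substitute into x ≡ 6 (mod 7): 12·t ≡ 6 − 7 = -1 (mod 7).
    Reduce coefficients mod 7: 5·t ≡ 6 (mod 7).
    The inverse of 5 mod 7 is 3 (since 5·3 = 15 = 2·7 + 1), so t ≡ 3·6 = 18 ≡ 4 (mod 7).
    Then x = 7 + 12·4 = 55, valid modulo lcm(12, 7) = 84: x ≡ 55 (mod 84).
Verify: 55 mod 4 = 3 ✓, 55 mod 3 = 1 ✓, 55 mod 7 = 6 ✓.

x ≡ 55 (mod 84).


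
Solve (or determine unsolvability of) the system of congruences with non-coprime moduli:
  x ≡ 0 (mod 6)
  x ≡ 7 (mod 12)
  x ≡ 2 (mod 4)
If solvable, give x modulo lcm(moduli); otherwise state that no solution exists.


Moduli 6, 12, 4 are not pairwise coprime, so CRT works modulo lcm(m_i) when all pairwise compatibility conditions hold.
Pairwise compatibility: gcd(m_i, m_j) must divide a_i - a_j for every pair.
Merge one congruence at a time:
  Start: x ≡ 0 (mod 6).
  Combine with x ≡ 7 (mod 12): gcd(6, 12) = 6, and 7 - 0 = 7 is NOT divisible by 6.
    ⇒ system is inconsistent (no integer solution).

No solution (the system is inconsistent).


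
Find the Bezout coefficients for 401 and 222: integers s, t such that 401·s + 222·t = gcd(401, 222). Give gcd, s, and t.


Euclidean algorithm on (401, 222) — divide until remainder is 0:
  401 = 1 · 222 + 179
  222 = 1 · 179 + 43
  179 = 4 · 43 + 7
  43 = 6 · 7 + 1
  7 = 7 · 1 + 0
gcd(401, 222) = 1.
Track Bezout coefficients alongside the remainders: start with r₀ = 401 = a·1 + b·0 (s = 1, t = 0) and r₁ = 222 = a·0 + b·1 (s = 0, t = 1); each new remainder r_{k+1} = r_{k-1} − q_k·r_k inherits s_{k+1} = s_{k-1} − q_k·s_k, t_{k+1} = t_{k-1} − q_k·t_k, so r_k = a·s_k + b·t_k at every step:
  q = 1: r = 179, s = 1 − 1·0 = 1, t = 0 − 1·1 = -1  (check: 401·1 + 222·(-1) = 179)
  q = 1: r = 43, s = 0 − 1·1 = -1, t = 1 − 1·(-1) = 2  (check: 401·(-1) + 222·2 = 43)
  q = 4: r = 7, s = 1 − 4·(-1) = 5, t = -1 − 4·2 = -9  (check: 401·5 + 222·(-9) = 7)
  q = 6: r = 1, s = -1 − 6·5 = -31, t = 2 − 6·(-9) = 56  (check: 401·(-31) + 222·56 = 1)
The row with r = 1 (the gcd) gives the Bezout coefficients s = -31, t = 56.
Result: 401 · (-31) + 222 · (56) = 1.

gcd(401, 222) = 1; s = -31, t = 56 (check: 401·(-31) + 222·56 = 1).


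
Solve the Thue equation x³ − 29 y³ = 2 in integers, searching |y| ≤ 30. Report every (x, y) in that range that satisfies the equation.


The equation is x³ - 29y³ = 2. For fixed y, x³ = 29·y³ + 2, so a solution requires the RHS to be a perfect cube.
Strategy: iterate y from -30 to 30, compute RHS = 29·y³ + 2, and check whether it is a (positive or negative) perfect cube.
Check small values of y:
  y = 0: RHS = 2 is not a perfect cube.
  y = 1: RHS = 31 is not a perfect cube.
  y = -1: RHS = -27 = (-3)³ ⇒ x = -3 works.
  y = 2: RHS = 234 is not a perfect cube.
  y = -2: RHS = -230 is not a perfect cube.
  y = 3: RHS = 785 is not a perfect cube.
  y = -3: RHS = -781 is not a perfect cube.
Continuing the search up to |y| = 30 finds no further solutions beyond those listed.
Collected solutions: (-3, -1).

Solutions (with |y| ≤ 30): (-3, -1).


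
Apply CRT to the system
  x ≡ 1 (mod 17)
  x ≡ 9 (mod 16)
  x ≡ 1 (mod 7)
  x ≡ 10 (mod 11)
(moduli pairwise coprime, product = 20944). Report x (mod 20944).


Product of moduli M = 17 · 16 · 7 · 11 = 20944.
Merge one congruence at a time:
  Start: x ≡ 1 (mod 17).
  Combine with x ≡ 9 (mod 16); new modulus lcm = 272.
    Write x = 1 + 17·t and substitute into x ≡ 9 (mod 16): 17·t ≡ 9 − 1 = 8 (mod 16).
    Reduce coefficients mod 16: 1·t ≡ 8 (mod 16).
    So t ≡ 8 (mod 16).
    Then x = 1 + 17·8 = 137, valid modulo lcm(17, 16) = 272: x ≡ 137 (mod 272).
  Combine with x ≡ 1 (mod 7); new modulus lcm = 1904.
    Write x = 137 + 272·t and substitute into x ≡ 1 (mod 7): 272·t ≡ 1 − 137 = -136 (mod 7).
    Reduce coefficients mod 7: 6·t ≡ 4 (mod 7).
    The inverse of 6 mod 7 is 6 (since 6·6 = 36 = 5·7 + 1), so t ≡ 6·4 = 24 ≡ 3 (mod 7).
    Then x = 137 + 272·3 = 953, valid modulo lcm(272, 7) = 1904: x ≡ 953 (mod 1904).
  Combine with x ≡ 10 (mod 11); new modulus lcm = 20944.
    Write x = 953 + 1904·t and substitute into x ≡ 10 (mod 11): 1904·t ≡ 10 − 953 = -943 (mod 11).
    Reduce coefficients mod 11: 1·t ≡ 3 (mod 11).
    So t ≡ 3 (mod 11).
    Then x = 953 + 1904·3 = 6665, valid modulo lcm(1904, 11) = 20944: x ≡ 6665 (mod 20944).
Verify against each original: 6665 mod 17 = 1, 6665 mod 16 = 9, 6665 mod 7 = 1, 6665 mod 11 = 10.

x ≡ 6665 (mod 20944).


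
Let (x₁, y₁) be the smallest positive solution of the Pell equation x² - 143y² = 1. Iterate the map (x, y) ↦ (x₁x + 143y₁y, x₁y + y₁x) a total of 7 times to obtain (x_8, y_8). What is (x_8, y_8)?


Step 1: Find the fundamental solution (x₁, y₁) of x² - 143y² = 1.
  Expand √143 as a continued fraction. a₀ = ⌊√143⌋ = 11; iterate m_{k+1} = d_k·a_k − m_k, d_{k+1} = (143 − m_{k+1}²)/d_k, a_{k+1} = ⌊(a₀ + m_{k+1})/d_{k+1}⌋ (starting m₀ = 0, d₀ = 1), with convergents p_k = a_k·p_{k-1} + p_{k-2}, q_k = a_k·q_{k-1} + q_{k-2} (p₋₁ = 1, q₋₁ = 0):
  k = 0: a₀ = 11; p₀/q₀ = 11/1; p₀² − 143·q₀² = 121 − 143 = -22.
  k = 1: m = 11, d = 22, a = ⌊(11 + 11)/22⌋ = 1; p/q = (1·11 + 1)/(1·1 + 0) = 12/1; p² − 143·q² = 144 − 143 = 1.
  The first convergent with p² − 143·q² = 1 gives the fundamental solution (x₁, y₁) = (12, 1).
Step 2: Apply the recurrence (x_{n+1}, y_{n+1}) = (x₁x_n + 143y₁y_n, x₁y_n + y₁x_n) repeatedly.
  From (x_1, y_1) = (12, 1): x_2 = 12·12 + 143·1·1 = 287; y_2 = 12·1 + 1·12 = 24.
  From (x_2, y_2) = (287, 24): x_3 = 12·287 + 143·1·24 = 6876; y_3 = 12·24 + 1·287 = 575.
  From (x_3, y_3) = (6876, 575): x_4 = 12·6876 + 143·1·575 = 164737; y_4 = 12·575 + 1·6876 = 13776.
  From (x_4, y_4) = (164737, 13776): x_5 = 12·164737 + 143·1·13776 = 3946812; y_5 = 12·13776 + 1·164737 = 330049.
  From (x_5, y_5) = (3946812, 330049): x_6 = 12·3946812 + 143·1·330049 = 94558751; y_6 = 12·330049 + 1·3946812 = 7907400.
  From (x_6, y_6) = (94558751, 7907400): x_7 = 12·94558751 + 143·1·7907400 = 2265463212; y_7 = 12·7907400 + 1·94558751 = 189447551.
  From (x_7, y_7) = (2265463212, 189447551): x_8 = 12·2265463212 + 143·1·189447551 = 54276558337; y_8 = 12·189447551 + 1·2265463212 = 4538833824.
Step 3: Verify x_8² - 143·y_8² = 2945944784909764205569 - 2945944784909764205568 = 1 (should be 1). ✓

(x_1, y_1) = (12, 1); (x_8, y_8) = (54276558337, 4538833824).


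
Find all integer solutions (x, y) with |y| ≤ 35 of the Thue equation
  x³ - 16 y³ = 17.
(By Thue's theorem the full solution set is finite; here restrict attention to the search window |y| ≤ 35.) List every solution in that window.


The equation is x³ - 16y³ = 17. For fixed y, x³ = 16·y³ + 17, so a solution requires the RHS to be a perfect cube.
Strategy: iterate y from -35 to 35, compute RHS = 16·y³ + 17, and check whether it is a (positive or negative) perfect cube.
Check small values of y:
  y = 0: RHS = 17 is not a perfect cube.
  y = 1: RHS = 33 is not a perfect cube.
  y = -1: RHS = 1 = (1)³ ⇒ x = 1 works.
  y = 2: RHS = 145 is not a perfect cube.
  y = -2: RHS = -111 is not a perfect cube.
  y = 3: RHS = 449 is not a perfect cube.
  y = -3: RHS = -415 is not a perfect cube.
Continuing the search up to |y| = 35 finds no further solutions beyond those listed.
Collected solutions: (1, -1).

Solutions (with |y| ≤ 35): (1, -1).
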